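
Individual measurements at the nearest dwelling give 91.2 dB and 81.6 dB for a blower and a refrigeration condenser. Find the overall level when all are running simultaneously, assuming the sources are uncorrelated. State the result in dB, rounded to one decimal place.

Incoherent sources combine by intensity addition: L_total = 10·log₁₀(Σ 10^(L_i/10)).
Σ 10^(L/10) = 10^(91.2/10) + 10^(81.6/10) = 1.463e+09.
L_total = 10·log₁₀(1.463e+09) = 91.65 dB.

91.7 dB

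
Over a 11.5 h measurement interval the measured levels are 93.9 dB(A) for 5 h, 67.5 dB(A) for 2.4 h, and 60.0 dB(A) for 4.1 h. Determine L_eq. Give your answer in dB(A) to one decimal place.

L_eq = 10·log₁₀[(1/T)·Σ tᵢ·10^(Lᵢ/10)] with T = 11.5 h.
Σ tᵢ·10^(Lᵢ/10) = 5·10^(93.9/10) + 2.4·10^(67.5/10) + 4.1·10^(60.0/10) = 1.229e+10.
L_eq = 10·log₁₀(1.229e+10/11.5) = 90.29 dB(A).

90.3 dB(A)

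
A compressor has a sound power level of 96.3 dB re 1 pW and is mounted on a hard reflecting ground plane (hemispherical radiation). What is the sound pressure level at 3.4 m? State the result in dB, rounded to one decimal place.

77.7 dB

L_p = L_w − 10·log₁₀(2π·r²) with r = 3.4 m.
2π·r² = 72.63 m², 10·log₁₀ of that is 18.611 dB.
L_p = 96.3 − 18.611 = 77.69 dB.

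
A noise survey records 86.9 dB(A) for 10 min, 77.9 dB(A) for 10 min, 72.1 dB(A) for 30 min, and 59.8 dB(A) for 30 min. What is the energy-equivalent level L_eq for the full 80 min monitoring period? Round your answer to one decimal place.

L_eq = 10·log₁₀[(1/T)·Σ tᵢ·10^(Lᵢ/10)] with T = 80 min.
Σ tᵢ·10^(Lᵢ/10) = 10·10^(86.9/10) + 10·10^(77.9/10) + 30·10^(72.1/10) + 30·10^(59.8/10) = 6.030e+09.
L_eq = 10·log₁₀(6.030e+09/80) = 78.77 dB(A).

78.8 dB(A)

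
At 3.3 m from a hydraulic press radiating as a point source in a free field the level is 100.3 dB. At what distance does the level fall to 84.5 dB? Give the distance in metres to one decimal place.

20.3 m

For a point source L₁ − L₂ = 20·log₁₀(r₂/r₁), so r₂ = r₁·10^((L₁−L₂)/20).
r₂ = 3.3·10^((100.3−84.5)/20) = 3.3·10^(15.8/20) = 20.35 m.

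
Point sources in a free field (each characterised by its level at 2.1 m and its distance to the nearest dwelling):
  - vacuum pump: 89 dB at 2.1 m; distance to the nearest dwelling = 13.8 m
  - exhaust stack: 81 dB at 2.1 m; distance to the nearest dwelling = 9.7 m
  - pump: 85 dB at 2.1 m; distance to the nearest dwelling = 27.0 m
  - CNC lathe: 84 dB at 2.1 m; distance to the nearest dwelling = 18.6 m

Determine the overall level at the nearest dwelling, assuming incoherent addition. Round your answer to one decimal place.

74.7 dB

Propagate each source to the receiver with L = L_ref − 20·log₁₀(r/r_ref), then add intensities.
vacuum pump: 89 − 20·log₁₀(13.8/2.1) = 89 − 16.35 = 72.65 dB.
exhaust stack: 81 − 20·log₁₀(9.7/2.1) = 81 − 13.29 = 67.71 dB.
pump: 85 − 20·log₁₀(27.0/2.1) = 85 − 22.18 = 62.82 dB.
CNC lathe: 84 − 20·log₁₀(18.6/2.1) = 84 − 18.95 = 65.05 dB.
Σ 10^(L/10) = 2.941e+07 → L_total = 10·log₁₀(2.941e+07) = 74.68 dB.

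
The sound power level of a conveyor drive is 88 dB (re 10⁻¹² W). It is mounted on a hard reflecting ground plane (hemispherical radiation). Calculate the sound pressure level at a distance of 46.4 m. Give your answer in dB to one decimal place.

The power spreads over a hemisphere of area 2π·r², so L_p = L_w − 10·log₁₀(2π·r²).
2π·r² = 1.353e+04 m², 10·log₁₀ of that is 41.312 dB.
L_p = 88 − 41.312 = 46.69 dB.

46.7 dB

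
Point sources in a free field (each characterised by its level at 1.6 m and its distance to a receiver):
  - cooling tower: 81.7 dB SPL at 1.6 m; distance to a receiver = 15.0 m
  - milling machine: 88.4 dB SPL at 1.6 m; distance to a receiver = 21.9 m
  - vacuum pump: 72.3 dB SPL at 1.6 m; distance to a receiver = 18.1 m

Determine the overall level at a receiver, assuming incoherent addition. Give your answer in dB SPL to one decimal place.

Apply inverse-square spreading to bring every level to the receiver, then sum 10^(L/10).
cooling tower: 81.7 − 20·log₁₀(15.0/1.6) = 81.7 − 19.44 = 62.26 dB SPL.
milling machine: 88.4 − 20·log₁₀(21.9/1.6) = 88.4 − 22.73 = 65.67 dB SPL.
vacuum pump: 72.3 − 20·log₁₀(18.1/1.6) = 72.3 − 21.07 = 51.23 dB SPL.
Σ 10^(L/10) = 5.508e+06 → L_total = 10·log₁₀(5.508e+06) = 67.41 dB SPL.

67.4 dB SPL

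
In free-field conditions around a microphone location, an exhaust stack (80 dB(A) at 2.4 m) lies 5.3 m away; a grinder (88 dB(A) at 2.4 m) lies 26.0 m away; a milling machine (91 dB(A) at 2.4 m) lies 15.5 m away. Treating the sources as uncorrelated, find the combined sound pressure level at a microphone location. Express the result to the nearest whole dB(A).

Apply inverse-square spreading to bring every level to the receiver, then sum 10^(L/10).
exhaust stack: 80 − 20·log₁₀(5.3/2.4) = 80 − 6.88 = 73.12 dB(A).
grinder: 88 − 20·log₁₀(26.0/2.4) = 88 − 20.70 = 67.30 dB(A).
milling machine: 91 − 20·log₁₀(15.5/2.4) = 91 − 16.20 = 74.80 dB(A).
Σ 10^(L/10) = 5.606e+07 → L_total = 10·log₁₀(5.606e+07) = 77.49 dB(A).

77 dB(A)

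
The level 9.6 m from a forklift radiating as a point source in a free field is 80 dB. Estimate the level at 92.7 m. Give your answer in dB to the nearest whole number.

Point-source attenuation: ΔL = 20·log₁₀(r₂/r₁) = 20·log₁₀(92.7/9.6) = 19.696 dB.
L₂ = 80 − 20·log₁₀(92.7/9.6) = 80 − 19.696 = 60.30 dB.

60 dB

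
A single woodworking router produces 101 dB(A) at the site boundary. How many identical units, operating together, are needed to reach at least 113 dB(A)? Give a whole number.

16

N identical sources give L₁ + 10·log₁₀ N, so require 10·log₁₀ N ≥ 113 − 101 = 12.0 dB.
N ≥ 10^(12.0/10) = 15.849, so N = 16.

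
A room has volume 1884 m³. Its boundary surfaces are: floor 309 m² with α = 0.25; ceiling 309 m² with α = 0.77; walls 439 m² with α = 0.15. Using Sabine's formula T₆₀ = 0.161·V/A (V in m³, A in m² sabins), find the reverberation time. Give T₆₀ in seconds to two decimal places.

Total absorption A = 309·0.25 + 309·0.77 + 439·0.15 = 381.03 m² sabins.
T₆₀ = 0.161·V/A = 0.161·1884/381.03 = 0.796 s.

0.80 s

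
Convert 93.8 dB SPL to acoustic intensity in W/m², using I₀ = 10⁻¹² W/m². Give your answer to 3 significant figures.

0.00240 W/m²

I/I₀ = 10^(93.8/10) = 2.399e+09, so I = 2.399e+09 × 10⁻¹² W/m².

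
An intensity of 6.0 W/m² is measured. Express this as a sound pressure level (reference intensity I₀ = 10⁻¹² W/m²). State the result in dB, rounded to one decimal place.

Dividing by I₀ shifts the exponent by 12: I/I₀ = 6.0×10^12.
L = 10·(0.7782 + 12) = 127.78 dB.

127.8 dB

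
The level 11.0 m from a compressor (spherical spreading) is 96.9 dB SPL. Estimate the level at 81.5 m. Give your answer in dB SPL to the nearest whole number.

80 dB SPL

Point-source attenuation: ΔL = 20·log₁₀(r₂/r₁) = 20·log₁₀(81.5/11.0) = 17.395 dB.
L₂ = 96.9 − 20·log₁₀(81.5/11.0) = 96.9 − 17.395 = 79.50 dB SPL.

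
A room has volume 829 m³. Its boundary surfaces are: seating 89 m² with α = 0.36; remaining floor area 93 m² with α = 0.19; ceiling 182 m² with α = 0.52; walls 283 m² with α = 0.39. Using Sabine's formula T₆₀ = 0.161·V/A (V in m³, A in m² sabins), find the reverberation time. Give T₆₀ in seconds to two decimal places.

0.52 s

A = Σ Sᵢαᵢ = 89·0.36 + 93·0.19 + 182·0.52 + 283·0.39 = 254.72 m².
T₆₀ = 0.161 × 829 / 254.72 = 0.524 s.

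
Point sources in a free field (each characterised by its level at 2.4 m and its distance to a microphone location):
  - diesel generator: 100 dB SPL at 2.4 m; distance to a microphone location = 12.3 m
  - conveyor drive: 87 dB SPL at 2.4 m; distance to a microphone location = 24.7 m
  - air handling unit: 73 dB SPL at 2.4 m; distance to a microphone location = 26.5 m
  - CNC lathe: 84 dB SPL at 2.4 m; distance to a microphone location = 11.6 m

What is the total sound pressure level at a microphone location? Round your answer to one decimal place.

86.0 dB SPL

First find each source's level at the receiver (point-source: −20·log₁₀(r/r_ref)), then combine on an intensity basis.
diesel generator: 100 − 20·log₁₀(12.3/2.4) = 100 − 14.19 = 85.81 dB SPL.
conveyor drive: 87 − 20·log₁₀(24.7/2.4) = 87 − 20.25 = 66.75 dB SPL.
air handling unit: 73 − 20·log₁₀(26.5/2.4) = 73 − 20.86 = 52.14 dB SPL.
CNC lathe: 84 − 20·log₁₀(11.6/2.4) = 84 − 13.68 = 70.32 dB SPL.
Σ 10^(L/10) = 3.964e+08 → L_total = 10·log₁₀(3.964e+08) = 85.98 dB SPL.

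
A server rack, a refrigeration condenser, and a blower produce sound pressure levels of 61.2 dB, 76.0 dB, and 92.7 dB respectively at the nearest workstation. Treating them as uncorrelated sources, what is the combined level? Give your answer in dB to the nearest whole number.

93 dB

For uncorrelated sources the intensities add, so convert each level to linear form, sum, and take 10·log₁₀ of the total.
Σ 10^(L/10) = 10^(61.2/10) + 10^(76.0/10) + 10^(92.7/10) = 1.903e+09.
L_total = 10·log₁₀(1.903e+09) = 92.79 dB.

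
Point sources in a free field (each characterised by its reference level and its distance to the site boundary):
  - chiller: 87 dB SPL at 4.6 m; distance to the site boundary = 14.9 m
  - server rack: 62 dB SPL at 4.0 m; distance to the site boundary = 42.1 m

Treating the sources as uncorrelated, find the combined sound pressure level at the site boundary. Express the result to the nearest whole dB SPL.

Apply inverse-square spreading to bring every level to the receiver, then sum 10^(L/10).
chiller: 87 − 20·log₁₀(14.9/4.6) = 87 − 10.21 = 76.79 dB SPL.
server rack: 62 − 20·log₁₀(42.1/4.0) = 62 − 20.44 = 41.56 dB SPL.
Σ 10^(L/10) = 4.778e+07 → L_total = 10·log₁₀(4.778e+07) = 76.79 dB SPL.

77 dB SPL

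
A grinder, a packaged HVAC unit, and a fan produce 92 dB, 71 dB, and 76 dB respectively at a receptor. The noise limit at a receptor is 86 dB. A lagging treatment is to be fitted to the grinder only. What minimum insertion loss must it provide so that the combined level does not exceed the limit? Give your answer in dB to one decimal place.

The untreated sources together contribute 10^(71/10) + 10^(76/10) = 5.240e+07, i.e. 77.19 dB.
The limit corresponds to 10^(86/10) = 3.981e+08; subtracting the fixed part leaves 3.457e+08 for the grinder, i.e. 85.39 dB.
Required insertion loss = 92 − 85.39 = 6.61 dB.

6.6 dB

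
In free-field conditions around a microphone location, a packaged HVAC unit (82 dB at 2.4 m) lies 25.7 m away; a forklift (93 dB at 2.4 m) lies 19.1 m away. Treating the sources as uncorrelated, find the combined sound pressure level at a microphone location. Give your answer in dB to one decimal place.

75.2 dB

Apply inverse-square spreading to bring every level to the receiver, then sum 10^(L/10).
packaged HVAC unit: 82 − 20·log₁₀(25.7/2.4) = 82 − 20.59 = 61.41 dB.
forklift: 93 − 20·log₁₀(19.1/2.4) = 93 − 18.02 = 74.98 dB.
Σ 10^(L/10) = 3.289e+07 → L_total = 10·log₁₀(3.289e+07) = 75.17 dB.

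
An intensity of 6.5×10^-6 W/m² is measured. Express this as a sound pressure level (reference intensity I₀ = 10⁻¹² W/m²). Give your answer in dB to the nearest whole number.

I/I₀ = 6.5×10^-6/10⁻¹² = 6.5×10^6, and L = 10·log₁₀(I/I₀).
L = 10·(0.8129 + 6) = 68.13 dB.

68 dB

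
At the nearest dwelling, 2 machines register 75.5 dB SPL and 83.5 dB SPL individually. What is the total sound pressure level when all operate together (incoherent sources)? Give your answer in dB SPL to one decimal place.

For uncorrelated sources the intensities add, so convert each level to linear form, sum, and take 10·log₁₀ of the total.
Σ 10^(L/10) = 10^(75.5/10) + 10^(83.5/10) = 2.594e+08.
L_total = 10·log₁₀(2.594e+08) = 84.14 dB SPL.

84.1 dB SPL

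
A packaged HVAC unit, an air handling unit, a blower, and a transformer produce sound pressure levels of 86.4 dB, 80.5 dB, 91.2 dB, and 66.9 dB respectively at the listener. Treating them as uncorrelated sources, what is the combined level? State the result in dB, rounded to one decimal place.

92.7 dB

Incoherent sources combine by intensity addition: L_total = 10·log₁₀(Σ 10^(L_i/10)).
Σ 10^(L/10) = 10^(86.4/10) + 10^(80.5/10) + 10^(91.2/10) + 10^(66.9/10) = 1.872e+09.
L_total = 10·log₁₀(1.872e+09) = 92.72 dB.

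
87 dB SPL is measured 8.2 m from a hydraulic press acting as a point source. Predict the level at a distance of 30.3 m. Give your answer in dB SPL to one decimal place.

Spherical spreading from a point source gives a 20·log₁₀(r₂/r₁) drop.
L₂ = 87 − 20·log₁₀(30.3/8.2) = 87 − 11.353 = 75.65 dB SPL.

75.6 dB SPL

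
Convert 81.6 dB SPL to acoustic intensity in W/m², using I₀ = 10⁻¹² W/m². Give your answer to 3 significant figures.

0.000145 W/m²

I = I₀·10^(L/10) = 10⁻¹² × 10^(81.6/10) = 10^(-3.840).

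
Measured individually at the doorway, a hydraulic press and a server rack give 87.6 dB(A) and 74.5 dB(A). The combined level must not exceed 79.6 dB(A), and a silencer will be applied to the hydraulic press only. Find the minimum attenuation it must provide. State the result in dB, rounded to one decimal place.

9.6 dB

Everything except the hydraulic press sums to 10^(74.5/10) = 2.818e+07 in linear terms, 74.50 dB(A).
The limit corresponds to 10^(79.6/10) = 9.120e+07; subtracting the fixed part leaves 6.302e+07 for the hydraulic press, i.e. 77.99 dB(A).
Required insertion loss = 87.6 − 77.99 = 9.61 dB.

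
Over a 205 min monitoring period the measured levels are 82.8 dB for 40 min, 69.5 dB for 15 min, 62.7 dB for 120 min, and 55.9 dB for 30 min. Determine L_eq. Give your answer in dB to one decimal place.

L_eq = 10·log₁₀[(1/T)·Σ tᵢ·10^(Lᵢ/10)] with T = 205 min.
Σ tᵢ·10^(Lᵢ/10) = 40·10^(82.8/10) + 15·10^(69.5/10) + 120·10^(62.7/10) + 30·10^(55.9/10) = 7.991e+09.
L_eq = 10·log₁₀(7.991e+09/205) = 75.91 dB.

75.9 dB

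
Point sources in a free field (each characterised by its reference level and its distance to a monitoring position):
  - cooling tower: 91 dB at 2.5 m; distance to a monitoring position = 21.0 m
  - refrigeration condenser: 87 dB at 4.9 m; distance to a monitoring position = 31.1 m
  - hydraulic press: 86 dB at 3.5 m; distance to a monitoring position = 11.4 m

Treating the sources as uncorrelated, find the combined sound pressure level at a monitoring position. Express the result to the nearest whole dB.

First find each source's level at the receiver (point-source: −20·log₁₀(r/r_ref)), then combine on an intensity basis.
cooling tower: 91 − 20·log₁₀(21.0/2.5) = 91 − 18.49 = 72.51 dB.
refrigeration condenser: 87 − 20·log₁₀(31.1/4.9) = 87 − 16.05 = 70.95 dB.
hydraulic press: 86 − 20·log₁₀(11.4/3.5) = 86 − 10.26 = 75.74 dB.
Σ 10^(L/10) = 6.781e+07 → L_total = 10·log₁₀(6.781e+07) = 78.31 dB.

78 dB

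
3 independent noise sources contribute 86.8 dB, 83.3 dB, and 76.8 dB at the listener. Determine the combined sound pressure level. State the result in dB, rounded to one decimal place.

88.7 dB

For uncorrelated sources the intensities add, so convert each level to linear form, sum, and take 10·log₁₀ of the total.
Σ 10^(L/10) = 10^(86.8/10) + 10^(83.3/10) + 10^(76.8/10) = 7.403e+08.
L_total = 10·log₁₀(7.403e+08) = 88.69 dB.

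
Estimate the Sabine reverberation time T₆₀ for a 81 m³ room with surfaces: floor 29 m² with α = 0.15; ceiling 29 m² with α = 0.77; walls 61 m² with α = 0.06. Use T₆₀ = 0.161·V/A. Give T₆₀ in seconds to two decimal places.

A = Σ Sᵢαᵢ = 29·0.15 + 29·0.77 + 61·0.06 = 30.34 m².
T₆₀ = 0.161·V/A = 0.161·81/30.34 = 0.430 s.

0.43 s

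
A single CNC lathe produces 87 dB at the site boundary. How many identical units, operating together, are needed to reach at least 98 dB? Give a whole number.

13

The shortfall is 98 − 87 = 11.0 dB, and N units add 10·log₁₀ N, so need 10·log₁₀ N ≥ 11.0.
N ≥ 10^(11.0/10) = 12.589, so N = 13.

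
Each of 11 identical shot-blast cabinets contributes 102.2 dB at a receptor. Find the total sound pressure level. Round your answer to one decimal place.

N identical incoherent sources raise the level by 10·log₁₀ N.
L_total = 102.2 + 10·log₁₀(11) = 102.2 + 10.414 = 112.61 dB.

112.6 dB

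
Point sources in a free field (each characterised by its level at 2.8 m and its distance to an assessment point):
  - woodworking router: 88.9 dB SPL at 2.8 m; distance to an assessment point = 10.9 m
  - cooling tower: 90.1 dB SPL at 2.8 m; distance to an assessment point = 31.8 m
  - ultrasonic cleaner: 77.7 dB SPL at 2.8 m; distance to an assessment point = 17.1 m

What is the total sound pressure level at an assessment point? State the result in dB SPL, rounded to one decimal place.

First find each source's level at the receiver (point-source: −20·log₁₀(r/r_ref)), then combine on an intensity basis.
woodworking router: 88.9 − 20·log₁₀(10.9/2.8) = 88.9 − 11.81 = 77.09 dB SPL.
cooling tower: 90.1 − 20·log₁₀(31.8/2.8) = 90.1 − 21.11 = 68.99 dB SPL.
ultrasonic cleaner: 77.7 − 20·log₁₀(17.1/2.8) = 77.7 − 15.72 = 61.98 dB SPL.
Σ 10^(L/10) = 6.074e+07 → L_total = 10·log₁₀(6.074e+07) = 77.83 dB SPL.

77.8 dB SPL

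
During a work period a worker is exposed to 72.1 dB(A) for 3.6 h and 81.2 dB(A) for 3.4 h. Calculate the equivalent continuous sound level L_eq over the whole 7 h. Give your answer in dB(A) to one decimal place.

78.6 dB(A)

The energy average is taken in the linear domain: L_eq = 10·log₁₀[(Σ tᵢ·10^(Lᵢ/10))/T], T = 7 h.
Σ tᵢ·10^(Lᵢ/10) = 3.6·10^(72.1/10) + 3.4·10^(81.2/10) = 5.066e+08.
L_eq = 10·log₁₀(5.066e+08/7) = 78.60 dB(A).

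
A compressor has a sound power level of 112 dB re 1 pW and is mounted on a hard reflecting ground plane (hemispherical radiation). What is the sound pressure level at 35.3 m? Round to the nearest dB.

L_p = L_w − 10·log₁₀(2π·r²) with r = 35.3 m.
2π·r² = 7829 m², 10·log₁₀ of that is 38.937 dB.
L_p = 112 − 38.937 = 73.06 dB.

73 dB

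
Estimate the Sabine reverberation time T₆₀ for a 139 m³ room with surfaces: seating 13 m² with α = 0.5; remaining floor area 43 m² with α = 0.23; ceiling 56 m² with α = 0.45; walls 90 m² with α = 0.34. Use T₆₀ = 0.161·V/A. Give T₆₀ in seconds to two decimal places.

0.31 s

Total absorption A = 13·0.5 + 43·0.23 + 56·0.45 + 90·0.34 = 72.19 m² sabins.
T₆₀ = 0.161·V/A = 0.161·139/72.19 = 0.310 s.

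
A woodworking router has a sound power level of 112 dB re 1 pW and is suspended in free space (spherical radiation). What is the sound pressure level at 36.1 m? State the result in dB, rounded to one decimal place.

69.9 dB

The power spreads over a sphere of area 4π·r², so L_p = L_w − 10·log₁₀(4π·r²).
4π·r² = 1.638e+04 m², 10·log₁₀ of that is 42.142 dB.
L_p = 112 − 42.142 = 69.86 dB.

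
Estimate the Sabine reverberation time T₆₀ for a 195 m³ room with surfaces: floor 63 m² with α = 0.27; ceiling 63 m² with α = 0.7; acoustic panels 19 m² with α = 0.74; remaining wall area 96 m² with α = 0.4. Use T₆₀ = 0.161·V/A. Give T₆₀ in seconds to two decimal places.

Total absorption A = 63·0.27 + 63·0.7 + 19·0.74 + 96·0.4 = 113.57 m² sabins.
T₆₀ = 0.161 × 195 / 113.57 = 0.276 s.

0.28 s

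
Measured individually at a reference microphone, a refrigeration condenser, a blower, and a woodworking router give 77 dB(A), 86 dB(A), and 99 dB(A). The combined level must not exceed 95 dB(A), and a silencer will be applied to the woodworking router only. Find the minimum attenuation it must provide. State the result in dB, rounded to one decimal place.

Fixed contribution from the other sources: Σ 10^(L/10) = 10^(77/10) + 10^(86/10) = 4.482e+08 (86.51 dB(A)).
To meet 95 dB(A) overall, the treated woodworking router may contribute at most 10^(95/10) − 4.482e+08 = 2.714e+09, i.e. 94.34 dB(A).
So the woodworking router must be reduced from 99 to 94.34 dB(A): IL = 4.66 dB.

4.7 dB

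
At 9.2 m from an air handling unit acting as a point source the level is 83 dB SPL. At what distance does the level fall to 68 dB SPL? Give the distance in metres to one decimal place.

51.7 m

The 15.0 dB drop corresponds to a distance ratio of 10^(15.0/20) for a point source.
r₂ = 9.2·10^((83−68)/20) = 9.2·10^(15.0/20) = 51.74 m.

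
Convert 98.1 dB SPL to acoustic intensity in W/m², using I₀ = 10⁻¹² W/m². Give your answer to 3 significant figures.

I = I₀·10^(L/10) = 10⁻¹² × 10^(98.1/10) = 10^(-2.190).

0.00646 W/m²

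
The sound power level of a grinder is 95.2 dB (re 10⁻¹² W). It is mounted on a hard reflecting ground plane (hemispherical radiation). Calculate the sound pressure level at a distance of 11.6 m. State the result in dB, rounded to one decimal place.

Free-field hemispherical radiation: L_p = L_w − 10·log₁₀(2π·r²), r = 11.6 m.
2π·r² = 845.5 m², 10·log₁₀ of that is 29.271 dB.
L_p = 95.2 − 29.271 = 65.93 dB.

65.9 dB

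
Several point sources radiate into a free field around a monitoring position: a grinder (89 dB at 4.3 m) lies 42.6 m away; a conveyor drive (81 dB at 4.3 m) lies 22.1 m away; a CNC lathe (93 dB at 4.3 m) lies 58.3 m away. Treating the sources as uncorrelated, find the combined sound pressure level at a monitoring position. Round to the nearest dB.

74 dB

Apply inverse-square spreading to bring every level to the receiver, then sum 10^(L/10).
grinder: 89 − 20·log₁₀(42.6/4.3) = 89 − 19.92 = 69.08 dB.
conveyor drive: 81 − 20·log₁₀(22.1/4.3) = 81 − 14.22 = 66.78 dB.
CNC lathe: 93 − 20·log₁₀(58.3/4.3) = 93 − 22.64 = 70.36 dB.
Σ 10^(L/10) = 2.371e+07 → L_total = 10·log₁₀(2.371e+07) = 73.75 dB.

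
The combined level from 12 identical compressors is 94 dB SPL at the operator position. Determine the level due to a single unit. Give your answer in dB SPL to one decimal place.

83.2 dB SPL

12 equal contributions raise the level by 10·log₁₀ 12 = 10.792 dB, so each unit alone gives 94 − 10.792.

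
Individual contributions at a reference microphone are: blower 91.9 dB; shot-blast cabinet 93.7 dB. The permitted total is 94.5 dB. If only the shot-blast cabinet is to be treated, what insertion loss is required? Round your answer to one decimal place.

2.7 dB

Everything except the shot-blast cabinet sums to 10^(91.9/10) = 1.549e+09 in linear terms, 91.90 dB.
The limit corresponds to 10^(94.5/10) = 2.818e+09; subtracting the fixed part leaves 1.270e+09 for the shot-blast cabinet, i.e. 91.04 dB.
So the shot-blast cabinet must be reduced from 93.7 to 91.04 dB: IL = 2.66 dB.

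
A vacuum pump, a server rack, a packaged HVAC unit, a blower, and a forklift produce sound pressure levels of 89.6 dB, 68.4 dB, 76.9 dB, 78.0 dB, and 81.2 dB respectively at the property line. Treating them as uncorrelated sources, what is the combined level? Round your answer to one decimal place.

90.7 dB

For uncorrelated sources the intensities add, so convert each level to linear form, sum, and take 10·log₁₀ of the total.
Σ 10^(L/10) = 10^(89.6/10) + 10^(68.4/10) + 10^(76.9/10) + 10^(78.0/10) + 10^(81.2/10) = 1.163e+09.
L_total = 10·log₁₀(1.163e+09) = 90.66 dB.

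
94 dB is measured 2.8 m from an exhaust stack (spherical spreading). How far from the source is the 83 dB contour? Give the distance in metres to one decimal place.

9.9 m

For a point source L₁ − L₂ = 20·log₁₀(r₂/r₁), so r₂ = r₁·10^((L₁−L₂)/20).
r₂ = 2.8·10^((94−83)/20) = 2.8·10^(11.0/20) = 9.93 m.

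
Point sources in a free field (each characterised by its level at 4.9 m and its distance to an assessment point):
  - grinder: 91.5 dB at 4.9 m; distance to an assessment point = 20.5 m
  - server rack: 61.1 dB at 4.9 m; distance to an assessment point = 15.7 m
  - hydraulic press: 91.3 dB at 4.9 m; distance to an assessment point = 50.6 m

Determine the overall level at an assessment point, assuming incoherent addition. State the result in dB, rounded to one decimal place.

79.7 dB

Propagate each source to the receiver with L = L_ref − 20·log₁₀(r/r_ref), then add intensities.
grinder: 91.5 − 20·log₁₀(20.5/4.9) = 91.5 − 12.43 = 79.07 dB.
server rack: 61.1 − 20·log₁₀(15.7/4.9) = 61.1 − 10.11 = 50.99 dB.
hydraulic press: 91.3 − 20·log₁₀(50.6/4.9) = 91.3 − 20.28 = 71.02 dB.
Σ 10^(L/10) = 9.348e+07 → L_total = 10·log₁₀(9.348e+07) = 79.71 dB.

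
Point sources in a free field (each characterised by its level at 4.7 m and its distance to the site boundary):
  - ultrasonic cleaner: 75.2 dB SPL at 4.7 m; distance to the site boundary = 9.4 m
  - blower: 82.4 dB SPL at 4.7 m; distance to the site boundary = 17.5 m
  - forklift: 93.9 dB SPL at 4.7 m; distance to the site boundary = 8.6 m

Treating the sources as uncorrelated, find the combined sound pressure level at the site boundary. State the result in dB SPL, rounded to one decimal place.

88.8 dB SPL

Apply inverse-square spreading to bring every level to the receiver, then sum 10^(L/10).
ultrasonic cleaner: 75.2 − 20·log₁₀(9.4/4.7) = 75.2 − 6.02 = 69.18 dB SPL.
blower: 82.4 − 20·log₁₀(17.5/4.7) = 82.4 − 11.42 = 70.98 dB SPL.
forklift: 93.9 − 20·log₁₀(8.6/4.7) = 93.9 − 5.25 = 88.65 dB SPL.
Σ 10^(L/10) = 7.540e+08 → L_total = 10·log₁₀(7.540e+08) = 88.77 dB SPL.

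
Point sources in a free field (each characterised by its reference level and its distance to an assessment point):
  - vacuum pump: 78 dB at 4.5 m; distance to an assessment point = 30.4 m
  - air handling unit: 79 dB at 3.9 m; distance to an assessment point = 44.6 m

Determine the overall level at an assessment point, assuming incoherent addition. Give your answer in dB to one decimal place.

First find each source's level at the receiver (point-source: −20·log₁₀(r/r_ref)), then combine on an intensity basis.
vacuum pump: 78 − 20·log₁₀(30.4/4.5) = 78 − 16.59 = 61.41 dB.
air handling unit: 79 − 20·log₁₀(44.6/3.9) = 79 − 21.17 = 57.83 dB.
Σ 10^(L/10) = 1.990e+06 → L_total = 10·log₁₀(1.990e+06) = 62.99 dB.

63.0 dB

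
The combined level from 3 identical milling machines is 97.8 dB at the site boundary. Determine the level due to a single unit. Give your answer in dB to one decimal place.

93.0 dB

Dividing the total intensity by 3 lowers the level by 10·log₁₀ 3 = 4.771 dB: L₁ = 97.8 − 4.771.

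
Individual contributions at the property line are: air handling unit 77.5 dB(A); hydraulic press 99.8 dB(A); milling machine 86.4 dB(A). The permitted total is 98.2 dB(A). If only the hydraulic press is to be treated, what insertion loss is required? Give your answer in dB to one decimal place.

1.9 dB

Fixed contribution from the other sources: Σ 10^(L/10) = 10^(77.5/10) + 10^(86.4/10) = 4.927e+08 (86.93 dB(A)).
To meet 98.2 dB(A) overall, the treated hydraulic press may contribute at most 10^(98.2/10) − 4.927e+08 = 6.114e+09, i.e. 97.86 dB(A).
Required insertion loss = 99.8 − 97.86 = 1.94 dB.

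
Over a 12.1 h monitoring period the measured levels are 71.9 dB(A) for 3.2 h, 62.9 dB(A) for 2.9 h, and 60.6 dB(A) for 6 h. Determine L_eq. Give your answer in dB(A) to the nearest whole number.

67 dB(A)

Weight each interval's intensity by its duration and average over T = 12.1 h:
Σ tᵢ·10^(Lᵢ/10) = 3.2·10^(71.9/10) + 2.9·10^(62.9/10) + 6·10^(60.6/10) = 6.211e+07.
L_eq = 10·log₁₀(6.211e+07/12.1) = 67.10 dB(A).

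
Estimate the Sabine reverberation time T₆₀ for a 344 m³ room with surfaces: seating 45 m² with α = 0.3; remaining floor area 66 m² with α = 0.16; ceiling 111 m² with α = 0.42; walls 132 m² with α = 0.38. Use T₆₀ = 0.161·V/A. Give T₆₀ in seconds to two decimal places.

0.46 s

A = Σ Sᵢαᵢ = 45·0.3 + 66·0.16 + 111·0.42 + 132·0.38 = 120.84 m².
T₆₀ = 0.161 × 344 / 120.84 = 0.458 s.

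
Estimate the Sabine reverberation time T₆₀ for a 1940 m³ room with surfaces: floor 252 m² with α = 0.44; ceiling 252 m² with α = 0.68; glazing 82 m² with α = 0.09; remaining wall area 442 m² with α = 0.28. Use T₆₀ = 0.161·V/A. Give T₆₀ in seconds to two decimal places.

0.76 s

A = Σ Sᵢαᵢ = 252·0.44 + 252·0.68 + 82·0.09 + 442·0.28 = 413.38 m².
T₆₀ = 0.161 × 1940 / 413.38 = 0.756 s.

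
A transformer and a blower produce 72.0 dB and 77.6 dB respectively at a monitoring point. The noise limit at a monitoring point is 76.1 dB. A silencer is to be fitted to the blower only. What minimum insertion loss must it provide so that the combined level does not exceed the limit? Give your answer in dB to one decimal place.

3.6 dB

Fixed contribution from the other source: Σ 10^(L/10) = 10^(72.0/10) = 1.585e+07 (72.00 dB).
The limit corresponds to 10^(76.1/10) = 4.074e+07; subtracting the fixed part leaves 2.489e+07 for the blower, i.e. 73.96 dB.
So the blower must be reduced from 77.6 to 73.96 dB: IL = 3.64 dB.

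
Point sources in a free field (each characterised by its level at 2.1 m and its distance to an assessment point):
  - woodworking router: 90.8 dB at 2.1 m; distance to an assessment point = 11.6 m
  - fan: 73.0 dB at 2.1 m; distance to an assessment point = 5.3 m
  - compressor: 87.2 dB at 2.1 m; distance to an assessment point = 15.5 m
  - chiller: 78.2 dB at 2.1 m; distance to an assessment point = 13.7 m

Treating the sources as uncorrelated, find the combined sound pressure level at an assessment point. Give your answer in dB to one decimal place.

77.3 dB

Apply inverse-square spreading to bring every level to the receiver, then sum 10^(L/10).
woodworking router: 90.8 − 20·log₁₀(11.6/2.1) = 90.8 − 14.84 = 75.96 dB.
fan: 73.0 − 20·log₁₀(5.3/2.1) = 73.0 − 8.04 = 64.96 dB.
compressor: 87.2 − 20·log₁₀(15.5/2.1) = 87.2 − 17.36 = 69.84 dB.
chiller: 78.2 − 20·log₁₀(13.7/2.1) = 78.2 − 16.29 = 61.91 dB.
Σ 10^(L/10) = 5.372e+07 → L_total = 10·log₁₀(5.372e+07) = 77.30 dB.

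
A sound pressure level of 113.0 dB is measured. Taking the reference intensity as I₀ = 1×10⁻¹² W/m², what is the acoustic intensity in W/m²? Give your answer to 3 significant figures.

0.200 W/m²

L = 10·log₁₀(I/I₀) ⇒ I = I₀·10^(L/10) = 10⁻¹² × 10^11.30.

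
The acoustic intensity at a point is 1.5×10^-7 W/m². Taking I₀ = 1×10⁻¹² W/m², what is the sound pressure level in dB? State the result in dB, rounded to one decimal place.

Dividing by I₀ shifts the exponent by 12: I/I₀ = 1.5×10^5.
L = 10·(0.1761 + 5) = 51.76 dB.

51.8 dB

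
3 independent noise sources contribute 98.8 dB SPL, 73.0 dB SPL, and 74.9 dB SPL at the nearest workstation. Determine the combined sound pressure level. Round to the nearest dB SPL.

Incoherent sources combine by intensity addition: L_total = 10·log₁₀(Σ 10^(L_i/10)).
Σ 10^(L/10) = 10^(98.8/10) + 10^(73.0/10) + 10^(74.9/10) = 7.637e+09.
L_total = 10·log₁₀(7.637e+09) = 98.83 dB SPL.

99 dB SPL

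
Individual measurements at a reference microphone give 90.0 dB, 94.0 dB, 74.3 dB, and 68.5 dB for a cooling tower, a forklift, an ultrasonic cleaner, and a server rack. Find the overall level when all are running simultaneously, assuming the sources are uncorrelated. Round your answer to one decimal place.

Incoherent sources combine by intensity addition: L_total = 10·log₁₀(Σ 10^(L_i/10)).
Σ 10^(L/10) = 10^(90.0/10) + 10^(94.0/10) + 10^(74.3/10) + 10^(68.5/10) = 3.546e+09.
L_total = 10·log₁₀(3.546e+09) = 95.50 dB.

95.5 dB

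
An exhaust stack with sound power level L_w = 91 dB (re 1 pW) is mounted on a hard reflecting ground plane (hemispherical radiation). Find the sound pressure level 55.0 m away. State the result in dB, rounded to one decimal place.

The power spreads over a hemisphere of area 2π·r², so L_p = L_w − 10·log₁₀(2π·r²).
2π·r² = 1.901e+04 m², 10·log₁₀ of that is 42.789 dB.
L_p = 91 − 42.789 = 48.21 dB.

48.2 dB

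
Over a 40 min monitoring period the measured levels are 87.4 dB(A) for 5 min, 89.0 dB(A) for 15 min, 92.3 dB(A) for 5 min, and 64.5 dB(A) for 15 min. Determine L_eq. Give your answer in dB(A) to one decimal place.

87.6 dB(A)

L_eq = 10·log₁₀[(1/T)·Σ tᵢ·10^(Lᵢ/10)] with T = 40 min.
Σ tᵢ·10^(Lᵢ/10) = 5·10^(87.4/10) + 15·10^(89.0/10) + 5·10^(92.3/10) + 15·10^(64.5/10) = 2.320e+10.
L_eq = 10·log₁₀(2.320e+10/40) = 87.63 dB(A).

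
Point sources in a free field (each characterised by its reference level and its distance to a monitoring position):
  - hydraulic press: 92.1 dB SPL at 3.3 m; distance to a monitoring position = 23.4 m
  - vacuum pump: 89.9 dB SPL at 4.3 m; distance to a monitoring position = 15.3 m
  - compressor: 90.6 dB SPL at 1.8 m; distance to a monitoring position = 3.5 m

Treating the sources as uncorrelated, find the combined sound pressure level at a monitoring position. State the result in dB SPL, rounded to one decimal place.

First find each source's level at the receiver (point-source: −20·log₁₀(r/r_ref)), then combine on an intensity basis.
hydraulic press: 92.1 − 20·log₁₀(23.4/3.3) = 92.1 − 17.01 = 75.09 dB SPL.
vacuum pump: 89.9 − 20·log₁₀(15.3/4.3) = 89.9 − 11.02 = 78.88 dB SPL.
compressor: 90.6 − 20·log₁₀(3.5/1.8) = 90.6 − 5.78 = 84.82 dB SPL.
Σ 10^(L/10) = 4.131e+08 → L_total = 10·log₁₀(4.131e+08) = 86.16 dB SPL.

86.2 dB SPL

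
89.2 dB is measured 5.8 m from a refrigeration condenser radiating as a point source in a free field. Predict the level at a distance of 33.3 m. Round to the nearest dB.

For a point source, L₂ = L₁ − 20·log₁₀(r₂/r₁).
L₂ = 89.2 − 20·log₁₀(33.3/5.8) = 89.2 − 15.180 = 74.02 dB.

74 dB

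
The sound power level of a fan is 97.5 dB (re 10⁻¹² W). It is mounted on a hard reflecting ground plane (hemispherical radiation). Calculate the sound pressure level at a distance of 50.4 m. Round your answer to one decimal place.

L_p = L_w − 10·log₁₀(2π·r²) with r = 50.4 m.
2π·r² = 1.596e+04 m², 10·log₁₀ of that is 42.030 dB.
L_p = 97.5 − 42.030 = 55.47 dB.

55.5 dB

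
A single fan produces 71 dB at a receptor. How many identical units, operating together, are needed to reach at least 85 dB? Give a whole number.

Need L₁ + 10·log₁₀ N ≥ 85, i.e. log₁₀ N ≥ 1.40.
N ≥ 10^(14.0/10) = 25.119, so N = 26.

26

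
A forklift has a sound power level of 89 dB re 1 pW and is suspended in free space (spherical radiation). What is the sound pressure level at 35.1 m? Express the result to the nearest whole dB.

47 dB

L_p = L_w − 10·log₁₀(4π·r²) with r = 35.1 m.
4π·r² = 1.548e+04 m², 10·log₁₀ of that is 41.898 dB.
L_p = 89 − 41.898 = 47.10 dB.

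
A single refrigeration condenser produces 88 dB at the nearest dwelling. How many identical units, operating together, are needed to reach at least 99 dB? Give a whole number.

Need L₁ + 10·log₁₀ N ≥ 99, i.e. log₁₀ N ≥ 1.10.
N ≥ 10^(11.0/10) = 12.589, so N = 13.

13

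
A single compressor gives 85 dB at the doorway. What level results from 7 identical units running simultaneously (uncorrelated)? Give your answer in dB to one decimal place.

93.5 dB

L_total = L₁ + 10·log₁₀ N for N identical incoherent sources.
L_total = 85 + 10·log₁₀(7) = 85 + 8.451 = 93.45 dB.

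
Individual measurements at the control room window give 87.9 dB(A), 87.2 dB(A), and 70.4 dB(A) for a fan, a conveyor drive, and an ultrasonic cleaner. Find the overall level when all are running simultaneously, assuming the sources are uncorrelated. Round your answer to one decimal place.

90.6 dB(A)

For uncorrelated sources the intensities add, so convert each level to linear form, sum, and take 10·log₁₀ of the total.
Σ 10^(L/10) = 10^(87.9/10) + 10^(87.2/10) + 10^(70.4/10) = 1.152e+09.
L_total = 10·log₁₀(1.152e+09) = 90.62 dB(A).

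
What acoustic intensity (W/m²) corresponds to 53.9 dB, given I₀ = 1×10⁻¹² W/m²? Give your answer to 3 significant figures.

I = I₀·10^(L/10) = 10⁻¹² × 10^(53.9/10) = 10^(-6.610).

2.45e-07 W/m²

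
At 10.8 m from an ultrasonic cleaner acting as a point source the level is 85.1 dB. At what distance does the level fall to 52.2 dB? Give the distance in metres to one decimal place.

For a point source L₁ − L₂ = 20·log₁₀(r₂/r₁), so r₂ = r₁·10^((L₁−L₂)/20).
r₂ = 10.8·10^((85.1−52.2)/20) = 10.8·10^(32.9/20) = 476.90 m.

476.9 m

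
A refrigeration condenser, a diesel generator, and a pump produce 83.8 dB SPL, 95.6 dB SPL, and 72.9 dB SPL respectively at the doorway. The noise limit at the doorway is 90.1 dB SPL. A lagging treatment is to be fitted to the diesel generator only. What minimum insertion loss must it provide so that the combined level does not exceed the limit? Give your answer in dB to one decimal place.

Fixed contribution from the other sources: Σ 10^(L/10) = 10^(83.8/10) + 10^(72.9/10) = 2.594e+08 (84.14 dB SPL).
To meet 90.1 dB SPL overall, the treated diesel generator may contribute at most 10^(90.1/10) − 2.594e+08 = 7.639e+08, i.e. 88.83 dB SPL.
So the diesel generator must be reduced from 95.6 to 88.83 dB SPL: IL = 6.77 dB.

6.8 dB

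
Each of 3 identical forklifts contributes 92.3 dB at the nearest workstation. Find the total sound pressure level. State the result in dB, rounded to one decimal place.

97.1 dB

N identical incoherent sources raise the level by 10·log₁₀ N.
L_total = 92.3 + 10·log₁₀(3) = 92.3 + 4.771 = 97.07 dB.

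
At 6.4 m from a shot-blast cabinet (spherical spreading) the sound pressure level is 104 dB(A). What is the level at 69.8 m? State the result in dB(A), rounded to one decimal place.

Spherical spreading from a point source gives a 20·log₁₀(r₂/r₁) drop.
L₂ = 104 − 20·log₁₀(69.8/6.4) = 104 − 20.754 = 83.25 dB(A).

83.2 dB(A)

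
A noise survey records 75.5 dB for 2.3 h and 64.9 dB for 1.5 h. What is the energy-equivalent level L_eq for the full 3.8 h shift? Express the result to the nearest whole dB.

74 dB

The energy average is taken in the linear domain: L_eq = 10·log₁₀[(Σ tᵢ·10^(Lᵢ/10))/T], T = 3.8 h.
Σ tᵢ·10^(Lᵢ/10) = 2.3·10^(75.5/10) + 1.5·10^(64.9/10) = 8.624e+07.
L_eq = 10·log₁₀(8.624e+07/3.8) = 73.56 dB.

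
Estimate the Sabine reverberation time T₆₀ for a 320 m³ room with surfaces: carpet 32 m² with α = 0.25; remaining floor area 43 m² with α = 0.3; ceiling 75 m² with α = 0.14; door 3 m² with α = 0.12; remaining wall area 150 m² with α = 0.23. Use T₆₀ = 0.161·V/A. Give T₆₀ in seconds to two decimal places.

A = Σ Sᵢαᵢ = 32·0.25 + 43·0.3 + 75·0.14 + 3·0.12 + 150·0.23 = 66.26 m².
T₆₀ = 0.161·V/A = 0.161·320/66.26 = 0.778 s.

0.78 s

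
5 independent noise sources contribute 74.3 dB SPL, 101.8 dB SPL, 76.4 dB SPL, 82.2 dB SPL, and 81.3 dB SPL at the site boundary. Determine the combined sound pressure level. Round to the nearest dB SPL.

102 dB SPL

Incoherent sources combine by intensity addition: L_total = 10·log₁₀(Σ 10^(L_i/10)).
Σ 10^(L/10) = 10^(74.3/10) + 10^(101.8/10) + 10^(76.4/10) + 10^(82.2/10) + 10^(81.3/10) = 1.551e+10.
L_total = 10·log₁₀(1.551e+10) = 101.91 dB SPL.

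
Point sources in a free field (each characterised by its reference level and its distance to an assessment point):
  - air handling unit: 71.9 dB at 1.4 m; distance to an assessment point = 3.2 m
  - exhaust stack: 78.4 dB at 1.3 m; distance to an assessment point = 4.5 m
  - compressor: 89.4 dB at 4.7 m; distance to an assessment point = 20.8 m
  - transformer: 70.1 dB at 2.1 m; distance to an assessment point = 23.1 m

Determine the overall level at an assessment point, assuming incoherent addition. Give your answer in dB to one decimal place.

First find each source's level at the receiver (point-source: −20·log₁₀(r/r_ref)), then combine on an intensity basis.
air handling unit: 71.9 − 20·log₁₀(3.2/1.4) = 71.9 − 7.18 = 64.72 dB.
exhaust stack: 78.4 − 20·log₁₀(4.5/1.3) = 78.4 − 10.79 = 67.61 dB.
compressor: 89.4 − 20·log₁₀(20.8/4.7) = 89.4 − 12.92 = 76.48 dB.
transformer: 70.1 − 20·log₁₀(23.1/2.1) = 70.1 − 20.83 = 49.27 dB.
Σ 10^(L/10) = 5.329e+07 → L_total = 10·log₁₀(5.329e+07) = 77.27 dB.

77.3 dB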